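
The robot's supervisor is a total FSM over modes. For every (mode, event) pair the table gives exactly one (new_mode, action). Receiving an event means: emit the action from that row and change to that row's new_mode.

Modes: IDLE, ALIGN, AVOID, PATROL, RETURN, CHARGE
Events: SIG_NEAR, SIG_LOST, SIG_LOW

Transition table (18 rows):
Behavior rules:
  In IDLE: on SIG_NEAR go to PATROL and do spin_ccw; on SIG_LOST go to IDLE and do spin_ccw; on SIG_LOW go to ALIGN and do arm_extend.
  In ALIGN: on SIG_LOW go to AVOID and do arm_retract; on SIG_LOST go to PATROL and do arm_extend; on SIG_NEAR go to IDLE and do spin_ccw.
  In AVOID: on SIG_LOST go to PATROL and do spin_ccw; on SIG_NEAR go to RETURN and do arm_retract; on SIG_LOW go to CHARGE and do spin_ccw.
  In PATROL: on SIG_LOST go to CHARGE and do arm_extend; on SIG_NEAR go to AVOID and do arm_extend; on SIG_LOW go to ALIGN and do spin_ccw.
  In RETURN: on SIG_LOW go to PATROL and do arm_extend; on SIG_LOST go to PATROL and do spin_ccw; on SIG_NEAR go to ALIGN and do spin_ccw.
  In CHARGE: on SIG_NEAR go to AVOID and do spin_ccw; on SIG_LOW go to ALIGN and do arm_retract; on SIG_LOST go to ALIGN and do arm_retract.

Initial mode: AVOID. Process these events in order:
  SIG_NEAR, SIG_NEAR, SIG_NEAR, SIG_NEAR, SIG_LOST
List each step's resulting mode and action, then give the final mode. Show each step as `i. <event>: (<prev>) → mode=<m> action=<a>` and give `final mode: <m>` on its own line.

final mode: CHARGE

1. SIG_NEAR: (AVOID) → mode=RETURN action=arm_retract
2. SIG_NEAR: (RETURN) → mode=ALIGN action=spin_ccw
3. SIG_NEAR: (ALIGN) → mode=IDLE action=spin_ccw
4. SIG_NEAR: (IDLE) → mode=PATROL action=spin_ccw
5. SIG_LOST: (PATROL) → mode=CHARGE action=arm_extend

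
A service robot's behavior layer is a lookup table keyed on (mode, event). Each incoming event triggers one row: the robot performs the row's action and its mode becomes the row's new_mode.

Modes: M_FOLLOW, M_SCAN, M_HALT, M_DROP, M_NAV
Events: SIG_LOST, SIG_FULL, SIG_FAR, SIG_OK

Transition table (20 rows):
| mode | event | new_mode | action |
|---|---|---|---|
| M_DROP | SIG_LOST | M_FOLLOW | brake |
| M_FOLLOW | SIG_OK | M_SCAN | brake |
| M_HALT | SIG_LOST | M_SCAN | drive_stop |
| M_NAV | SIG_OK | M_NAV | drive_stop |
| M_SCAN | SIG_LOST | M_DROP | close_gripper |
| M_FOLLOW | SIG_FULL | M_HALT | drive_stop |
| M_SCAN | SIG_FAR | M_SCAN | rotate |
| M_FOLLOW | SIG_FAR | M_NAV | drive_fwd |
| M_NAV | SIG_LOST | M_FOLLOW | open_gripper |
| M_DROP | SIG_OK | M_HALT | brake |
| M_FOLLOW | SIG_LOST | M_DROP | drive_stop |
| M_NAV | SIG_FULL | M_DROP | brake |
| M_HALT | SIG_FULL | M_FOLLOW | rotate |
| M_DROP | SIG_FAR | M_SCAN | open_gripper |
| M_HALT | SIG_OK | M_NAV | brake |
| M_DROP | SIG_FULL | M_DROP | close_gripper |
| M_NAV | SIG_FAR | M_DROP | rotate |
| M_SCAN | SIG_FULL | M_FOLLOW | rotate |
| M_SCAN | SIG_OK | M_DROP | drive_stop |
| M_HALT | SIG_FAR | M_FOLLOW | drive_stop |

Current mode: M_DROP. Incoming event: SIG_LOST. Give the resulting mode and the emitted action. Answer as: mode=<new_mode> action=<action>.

mode=M_FOLLOW action=brake

current mode = M_DROP; filter table to that mode:
  (M_DROP, SIG_LOST) → (M_FOLLOW, brake)  ← event matches
  (M_DROP, SIG_OK) → (M_HALT, brake)
  (M_DROP, SIG_FAR) → (M_SCAN, open_gripper)
  (M_DROP, SIG_FULL) → (M_DROP, close_gripper)
event = SIG_LOST selects (M_FOLLOW, brake)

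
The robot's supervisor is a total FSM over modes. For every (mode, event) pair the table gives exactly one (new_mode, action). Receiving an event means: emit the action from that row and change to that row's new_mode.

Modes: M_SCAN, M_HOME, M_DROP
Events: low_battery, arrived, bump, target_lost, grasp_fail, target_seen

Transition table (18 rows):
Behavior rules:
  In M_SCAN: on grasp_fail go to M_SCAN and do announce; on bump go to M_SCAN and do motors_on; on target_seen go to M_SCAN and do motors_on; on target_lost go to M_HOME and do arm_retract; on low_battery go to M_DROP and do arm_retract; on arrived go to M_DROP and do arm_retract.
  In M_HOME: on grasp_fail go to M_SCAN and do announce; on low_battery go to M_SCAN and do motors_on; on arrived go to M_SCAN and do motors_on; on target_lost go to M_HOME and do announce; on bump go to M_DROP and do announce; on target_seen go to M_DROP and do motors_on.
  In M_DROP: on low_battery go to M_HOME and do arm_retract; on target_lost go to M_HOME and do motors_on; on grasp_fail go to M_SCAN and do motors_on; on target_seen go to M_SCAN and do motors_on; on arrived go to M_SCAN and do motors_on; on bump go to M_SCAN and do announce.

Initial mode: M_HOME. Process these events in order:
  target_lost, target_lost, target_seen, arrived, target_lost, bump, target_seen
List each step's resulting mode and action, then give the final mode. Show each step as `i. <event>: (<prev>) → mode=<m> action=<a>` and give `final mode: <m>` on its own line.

final mode: M_SCAN

1. target_lost: (M_HOME) → mode=M_HOME action=announce
2. target_lost: (M_HOME) → mode=M_HOME action=announce
3. target_seen: (M_HOME) → mode=M_DROP action=motors_on
4. arrived: (M_DROP) → mode=M_SCAN action=motors_on
5. target_lost: (M_SCAN) → mode=M_HOME action=arm_retract
6. bump: (M_HOME) → mode=M_DROP action=announce
7. target_seen: (M_DROP) → mode=M_SCAN action=motors_on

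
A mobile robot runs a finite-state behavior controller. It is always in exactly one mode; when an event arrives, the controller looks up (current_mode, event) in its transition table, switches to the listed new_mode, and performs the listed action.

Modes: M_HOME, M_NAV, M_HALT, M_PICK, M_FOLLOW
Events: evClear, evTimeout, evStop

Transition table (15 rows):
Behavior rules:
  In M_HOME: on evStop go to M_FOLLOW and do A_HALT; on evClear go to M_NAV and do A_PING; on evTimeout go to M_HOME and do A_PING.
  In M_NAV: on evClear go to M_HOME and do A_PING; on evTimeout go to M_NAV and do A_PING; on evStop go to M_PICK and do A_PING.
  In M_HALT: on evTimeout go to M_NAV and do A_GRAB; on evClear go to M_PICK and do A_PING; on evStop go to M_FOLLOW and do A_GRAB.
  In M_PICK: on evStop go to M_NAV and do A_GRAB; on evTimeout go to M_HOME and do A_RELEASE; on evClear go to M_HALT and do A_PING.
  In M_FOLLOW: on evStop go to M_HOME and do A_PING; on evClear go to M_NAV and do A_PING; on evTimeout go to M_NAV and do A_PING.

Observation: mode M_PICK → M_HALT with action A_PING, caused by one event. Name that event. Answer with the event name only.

try evClear: (M_PICK, evClear) → (M_HALT, A_PING)  ← matches
try evTimeout: (M_PICK, evTimeout) → (M_HOME, A_RELEASE)
try evStop: (M_PICK, evStop) → (M_NAV, A_GRAB)

evClear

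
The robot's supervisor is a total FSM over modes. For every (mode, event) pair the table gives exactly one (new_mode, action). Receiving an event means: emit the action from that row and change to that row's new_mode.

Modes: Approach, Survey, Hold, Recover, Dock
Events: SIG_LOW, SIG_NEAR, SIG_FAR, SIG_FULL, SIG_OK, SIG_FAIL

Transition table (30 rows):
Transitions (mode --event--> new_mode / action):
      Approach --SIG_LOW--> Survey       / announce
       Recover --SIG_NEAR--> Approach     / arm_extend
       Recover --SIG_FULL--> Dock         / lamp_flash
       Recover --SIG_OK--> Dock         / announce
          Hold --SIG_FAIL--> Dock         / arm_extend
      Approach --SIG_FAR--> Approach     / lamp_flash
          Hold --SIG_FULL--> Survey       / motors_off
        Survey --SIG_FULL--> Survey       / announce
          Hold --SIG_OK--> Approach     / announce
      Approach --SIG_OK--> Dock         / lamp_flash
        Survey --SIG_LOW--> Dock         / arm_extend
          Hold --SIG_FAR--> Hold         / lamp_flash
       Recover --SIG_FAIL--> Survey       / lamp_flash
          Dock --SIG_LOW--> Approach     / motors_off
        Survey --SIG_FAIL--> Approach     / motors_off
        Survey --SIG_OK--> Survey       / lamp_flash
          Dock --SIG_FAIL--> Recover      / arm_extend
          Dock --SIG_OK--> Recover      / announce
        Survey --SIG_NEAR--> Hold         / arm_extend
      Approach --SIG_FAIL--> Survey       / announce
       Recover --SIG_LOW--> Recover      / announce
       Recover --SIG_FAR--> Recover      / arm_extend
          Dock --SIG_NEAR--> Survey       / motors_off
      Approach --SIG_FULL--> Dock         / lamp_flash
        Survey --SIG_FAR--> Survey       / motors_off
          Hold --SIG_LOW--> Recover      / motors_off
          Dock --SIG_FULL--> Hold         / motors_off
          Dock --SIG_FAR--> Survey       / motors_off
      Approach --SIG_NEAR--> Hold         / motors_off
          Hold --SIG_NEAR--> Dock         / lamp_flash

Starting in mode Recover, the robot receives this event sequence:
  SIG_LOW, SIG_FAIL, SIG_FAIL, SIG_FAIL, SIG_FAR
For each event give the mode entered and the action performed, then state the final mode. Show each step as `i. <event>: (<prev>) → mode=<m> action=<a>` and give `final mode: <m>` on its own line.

final mode: Survey

1. SIG_LOW: (Recover) → mode=Recover action=announce
2. SIG_FAIL: (Recover) → mode=Survey action=lamp_flash
3. SIG_FAIL: (Survey) → mode=Approach action=motors_off
4. SIG_FAIL: (Approach) → mode=Survey action=announce
5. SIG_FAR: (Survey) → mode=Survey action=motors_off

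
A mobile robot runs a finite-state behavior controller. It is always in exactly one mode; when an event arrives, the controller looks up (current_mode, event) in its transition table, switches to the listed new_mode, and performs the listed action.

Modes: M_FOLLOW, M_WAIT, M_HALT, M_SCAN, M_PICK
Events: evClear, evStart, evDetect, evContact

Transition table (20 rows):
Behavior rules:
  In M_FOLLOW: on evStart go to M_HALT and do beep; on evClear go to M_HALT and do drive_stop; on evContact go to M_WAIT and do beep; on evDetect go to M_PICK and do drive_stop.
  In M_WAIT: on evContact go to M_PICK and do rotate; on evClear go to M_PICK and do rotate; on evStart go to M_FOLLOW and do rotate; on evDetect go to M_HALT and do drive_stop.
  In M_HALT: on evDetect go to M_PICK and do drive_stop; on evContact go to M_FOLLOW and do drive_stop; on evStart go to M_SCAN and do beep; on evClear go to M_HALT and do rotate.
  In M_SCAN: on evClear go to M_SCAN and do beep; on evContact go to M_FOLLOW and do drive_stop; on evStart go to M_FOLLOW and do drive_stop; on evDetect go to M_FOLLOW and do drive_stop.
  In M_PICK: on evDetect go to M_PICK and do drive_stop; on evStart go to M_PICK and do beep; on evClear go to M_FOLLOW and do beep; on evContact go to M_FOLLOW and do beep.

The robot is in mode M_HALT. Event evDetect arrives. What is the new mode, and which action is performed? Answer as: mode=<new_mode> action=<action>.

mode=M_PICK action=drive_stop

current mode = M_HALT; filter table to that mode:
  (M_HALT, evDetect) → (M_PICK, drive_stop)  ← event matches
  (M_HALT, evContact) → (M_FOLLOW, drive_stop)
  (M_HALT, evStart) → (M_SCAN, beep)
  (M_HALT, evClear) → (M_HALT, rotate)
event = evDetect selects (M_PICK, drive_stop)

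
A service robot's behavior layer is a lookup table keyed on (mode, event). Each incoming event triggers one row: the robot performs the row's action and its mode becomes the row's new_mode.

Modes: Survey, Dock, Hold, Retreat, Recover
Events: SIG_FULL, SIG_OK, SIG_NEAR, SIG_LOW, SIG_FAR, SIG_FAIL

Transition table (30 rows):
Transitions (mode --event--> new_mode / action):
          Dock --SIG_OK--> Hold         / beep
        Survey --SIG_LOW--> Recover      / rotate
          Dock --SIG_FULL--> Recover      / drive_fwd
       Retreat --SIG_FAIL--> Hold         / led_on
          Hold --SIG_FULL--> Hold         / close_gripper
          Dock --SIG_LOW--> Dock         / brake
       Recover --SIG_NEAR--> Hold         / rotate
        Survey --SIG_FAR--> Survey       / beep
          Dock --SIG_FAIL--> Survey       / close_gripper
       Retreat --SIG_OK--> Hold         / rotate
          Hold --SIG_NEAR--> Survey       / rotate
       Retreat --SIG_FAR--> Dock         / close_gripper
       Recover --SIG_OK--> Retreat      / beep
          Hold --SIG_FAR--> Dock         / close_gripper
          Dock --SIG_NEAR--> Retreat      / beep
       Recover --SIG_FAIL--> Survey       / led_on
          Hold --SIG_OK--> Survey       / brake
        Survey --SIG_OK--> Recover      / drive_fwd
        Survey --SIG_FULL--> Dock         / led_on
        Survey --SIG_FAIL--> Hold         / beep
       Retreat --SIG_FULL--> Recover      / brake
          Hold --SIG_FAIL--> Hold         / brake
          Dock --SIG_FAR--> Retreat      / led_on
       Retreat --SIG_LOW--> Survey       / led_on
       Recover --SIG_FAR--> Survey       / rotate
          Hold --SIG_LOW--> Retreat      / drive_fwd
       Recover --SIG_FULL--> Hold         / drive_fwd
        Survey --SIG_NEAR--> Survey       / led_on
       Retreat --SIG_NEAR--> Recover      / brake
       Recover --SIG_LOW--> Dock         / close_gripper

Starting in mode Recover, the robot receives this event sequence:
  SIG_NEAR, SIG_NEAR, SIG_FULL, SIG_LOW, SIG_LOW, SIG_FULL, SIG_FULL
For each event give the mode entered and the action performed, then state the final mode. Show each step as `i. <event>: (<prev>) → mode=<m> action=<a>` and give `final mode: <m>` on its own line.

1. SIG_NEAR: (Recover) → mode=Hold action=rotate
2. SIG_NEAR: (Hold) → mode=Survey action=rotate
3. SIG_FULL: (Survey) → mode=Dock action=led_on
4. SIG_LOW: (Dock) → mode=Dock action=brake
5. SIG_LOW: (Dock) → mode=Dock action=brake
6. SIG_FULL: (Dock) → mode=Recover action=drive_fwd
7. SIG_FULL: (Recover) → mode=Hold action=drive_fwd

final mode: Hold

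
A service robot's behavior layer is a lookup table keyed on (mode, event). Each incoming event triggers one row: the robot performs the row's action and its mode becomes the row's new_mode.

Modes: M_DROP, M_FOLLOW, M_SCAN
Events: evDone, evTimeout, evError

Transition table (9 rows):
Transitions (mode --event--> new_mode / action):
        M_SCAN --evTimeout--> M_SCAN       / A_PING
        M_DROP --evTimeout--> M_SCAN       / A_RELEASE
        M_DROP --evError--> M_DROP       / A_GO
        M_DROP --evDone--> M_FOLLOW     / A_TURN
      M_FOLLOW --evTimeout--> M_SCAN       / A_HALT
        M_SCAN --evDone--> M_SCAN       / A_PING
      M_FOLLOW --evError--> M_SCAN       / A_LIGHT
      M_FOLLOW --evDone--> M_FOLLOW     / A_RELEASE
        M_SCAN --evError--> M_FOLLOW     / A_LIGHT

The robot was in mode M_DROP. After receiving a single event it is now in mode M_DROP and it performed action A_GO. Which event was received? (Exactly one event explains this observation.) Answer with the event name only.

evError

try evDone: (M_DROP, evDone) → (M_FOLLOW, A_TURN)
try evTimeout: (M_DROP, evTimeout) → (M_SCAN, A_RELEASE)
try evError: (M_DROP, evError) → (M_DROP, A_GO)  ← matches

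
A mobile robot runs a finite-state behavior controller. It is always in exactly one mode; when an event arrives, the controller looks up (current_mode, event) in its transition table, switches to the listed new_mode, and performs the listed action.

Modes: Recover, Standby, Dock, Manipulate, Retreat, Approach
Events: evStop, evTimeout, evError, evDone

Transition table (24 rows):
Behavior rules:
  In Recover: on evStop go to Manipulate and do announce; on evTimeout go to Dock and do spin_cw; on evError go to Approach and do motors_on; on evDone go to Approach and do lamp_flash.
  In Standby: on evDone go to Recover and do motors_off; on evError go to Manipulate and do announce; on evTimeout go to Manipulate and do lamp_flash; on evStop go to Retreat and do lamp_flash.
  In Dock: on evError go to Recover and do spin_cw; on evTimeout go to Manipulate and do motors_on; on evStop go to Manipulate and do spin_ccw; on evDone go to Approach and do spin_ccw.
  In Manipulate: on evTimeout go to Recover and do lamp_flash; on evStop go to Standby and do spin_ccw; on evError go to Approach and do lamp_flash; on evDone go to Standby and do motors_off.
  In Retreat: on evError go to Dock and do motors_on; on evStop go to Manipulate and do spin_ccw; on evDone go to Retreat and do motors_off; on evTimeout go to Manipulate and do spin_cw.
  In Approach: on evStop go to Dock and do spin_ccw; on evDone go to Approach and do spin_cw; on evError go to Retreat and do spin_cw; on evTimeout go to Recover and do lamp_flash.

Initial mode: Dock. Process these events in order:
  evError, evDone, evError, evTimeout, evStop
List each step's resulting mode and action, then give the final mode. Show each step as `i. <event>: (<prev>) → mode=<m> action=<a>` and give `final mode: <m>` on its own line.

final mode: Standby

1. evError: (Dock) → mode=Recover action=spin_cw
2. evDone: (Recover) → mode=Approach action=lamp_flash
3. evError: (Approach) → mode=Retreat action=spin_cw
4. evTimeout: (Retreat) → mode=Manipulate action=spin_cw
5. evStop: (Manipulate) → mode=Standby action=spin_ccw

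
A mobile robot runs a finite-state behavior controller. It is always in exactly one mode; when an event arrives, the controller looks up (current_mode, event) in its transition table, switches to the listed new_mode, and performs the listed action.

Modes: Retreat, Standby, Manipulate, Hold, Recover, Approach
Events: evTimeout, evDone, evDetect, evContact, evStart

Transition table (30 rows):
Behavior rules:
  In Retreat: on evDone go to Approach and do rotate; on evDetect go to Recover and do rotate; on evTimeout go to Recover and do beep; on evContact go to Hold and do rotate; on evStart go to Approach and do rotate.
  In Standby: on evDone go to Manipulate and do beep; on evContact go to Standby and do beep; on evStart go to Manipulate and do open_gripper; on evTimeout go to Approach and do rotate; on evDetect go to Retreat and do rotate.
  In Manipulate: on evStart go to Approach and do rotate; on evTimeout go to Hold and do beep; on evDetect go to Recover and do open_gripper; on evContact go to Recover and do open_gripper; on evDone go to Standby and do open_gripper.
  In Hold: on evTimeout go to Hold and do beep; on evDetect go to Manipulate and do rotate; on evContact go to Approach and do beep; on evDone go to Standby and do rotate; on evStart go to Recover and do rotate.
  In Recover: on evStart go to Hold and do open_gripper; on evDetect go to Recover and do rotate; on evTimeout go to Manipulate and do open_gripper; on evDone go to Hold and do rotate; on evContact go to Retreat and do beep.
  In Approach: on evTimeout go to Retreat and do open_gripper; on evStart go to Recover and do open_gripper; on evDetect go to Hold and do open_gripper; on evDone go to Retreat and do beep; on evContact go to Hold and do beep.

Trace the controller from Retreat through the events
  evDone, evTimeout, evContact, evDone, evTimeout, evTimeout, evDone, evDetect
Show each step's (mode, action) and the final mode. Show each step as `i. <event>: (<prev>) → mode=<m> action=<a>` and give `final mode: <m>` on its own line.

final mode: Hold

1. evDone: (Retreat) → mode=Approach action=rotate
2. evTimeout: (Approach) → mode=Retreat action=open_gripper
3. evContact: (Retreat) → mode=Hold action=rotate
4. evDone: (Hold) → mode=Standby action=rotate
5. evTimeout: (Standby) → mode=Approach action=rotate
6. evTimeout: (Approach) → mode=Retreat action=open_gripper
7. evDone: (Retreat) → mode=Approach action=rotate
8. evDetect: (Approach) → mode=Hold action=open_gripper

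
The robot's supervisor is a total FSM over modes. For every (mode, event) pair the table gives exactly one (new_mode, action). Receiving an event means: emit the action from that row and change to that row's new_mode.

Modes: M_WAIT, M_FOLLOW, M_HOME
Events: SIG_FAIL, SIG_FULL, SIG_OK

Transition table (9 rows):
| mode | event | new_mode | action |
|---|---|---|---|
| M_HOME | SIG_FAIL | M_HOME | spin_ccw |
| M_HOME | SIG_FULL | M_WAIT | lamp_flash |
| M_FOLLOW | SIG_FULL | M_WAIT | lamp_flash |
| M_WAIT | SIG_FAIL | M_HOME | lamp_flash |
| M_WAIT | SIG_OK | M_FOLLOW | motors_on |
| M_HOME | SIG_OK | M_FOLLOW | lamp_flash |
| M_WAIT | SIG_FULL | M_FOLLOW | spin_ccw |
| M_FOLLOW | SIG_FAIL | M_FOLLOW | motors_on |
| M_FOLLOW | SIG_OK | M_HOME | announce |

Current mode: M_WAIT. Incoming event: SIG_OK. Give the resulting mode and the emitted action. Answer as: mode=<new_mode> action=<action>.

mode=M_FOLLOW action=motors_on

current mode = M_WAIT; filter table to that mode:
  (M_WAIT, SIG_FAIL) → (M_HOME, lamp_flash)
  (M_WAIT, SIG_OK) → (M_FOLLOW, motors_on)  ← event matches
  (M_WAIT, SIG_FULL) → (M_FOLLOW, spin_ccw)
event = SIG_OK selects (M_FOLLOW, motors_on)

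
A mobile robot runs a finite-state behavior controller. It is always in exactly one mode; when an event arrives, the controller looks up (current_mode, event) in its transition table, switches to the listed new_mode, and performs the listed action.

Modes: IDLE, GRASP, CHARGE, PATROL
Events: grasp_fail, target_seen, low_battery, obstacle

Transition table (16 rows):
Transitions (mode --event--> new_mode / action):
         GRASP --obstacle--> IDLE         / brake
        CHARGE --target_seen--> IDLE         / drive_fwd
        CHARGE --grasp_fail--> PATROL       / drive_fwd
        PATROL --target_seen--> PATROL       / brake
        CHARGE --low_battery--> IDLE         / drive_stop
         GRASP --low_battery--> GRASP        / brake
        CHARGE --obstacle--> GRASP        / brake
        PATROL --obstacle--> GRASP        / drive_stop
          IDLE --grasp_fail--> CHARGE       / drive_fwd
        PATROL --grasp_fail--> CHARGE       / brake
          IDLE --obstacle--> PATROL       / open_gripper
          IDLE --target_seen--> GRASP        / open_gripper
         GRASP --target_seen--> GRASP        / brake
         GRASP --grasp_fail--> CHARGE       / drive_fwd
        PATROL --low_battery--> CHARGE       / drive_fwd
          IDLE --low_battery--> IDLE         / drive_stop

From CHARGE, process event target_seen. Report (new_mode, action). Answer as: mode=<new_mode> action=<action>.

current mode = CHARGE; filter table to that mode:
  (CHARGE, target_seen) → (IDLE, drive_fwd)  ← event matches
  (CHARGE, grasp_fail) → (PATROL, drive_fwd)
  (CHARGE, low_battery) → (IDLE, drive_stop)
  (CHARGE, obstacle) → (GRASP, brake)
event = target_seen selects (IDLE, drive_fwd)

mode=IDLE action=drive_fwd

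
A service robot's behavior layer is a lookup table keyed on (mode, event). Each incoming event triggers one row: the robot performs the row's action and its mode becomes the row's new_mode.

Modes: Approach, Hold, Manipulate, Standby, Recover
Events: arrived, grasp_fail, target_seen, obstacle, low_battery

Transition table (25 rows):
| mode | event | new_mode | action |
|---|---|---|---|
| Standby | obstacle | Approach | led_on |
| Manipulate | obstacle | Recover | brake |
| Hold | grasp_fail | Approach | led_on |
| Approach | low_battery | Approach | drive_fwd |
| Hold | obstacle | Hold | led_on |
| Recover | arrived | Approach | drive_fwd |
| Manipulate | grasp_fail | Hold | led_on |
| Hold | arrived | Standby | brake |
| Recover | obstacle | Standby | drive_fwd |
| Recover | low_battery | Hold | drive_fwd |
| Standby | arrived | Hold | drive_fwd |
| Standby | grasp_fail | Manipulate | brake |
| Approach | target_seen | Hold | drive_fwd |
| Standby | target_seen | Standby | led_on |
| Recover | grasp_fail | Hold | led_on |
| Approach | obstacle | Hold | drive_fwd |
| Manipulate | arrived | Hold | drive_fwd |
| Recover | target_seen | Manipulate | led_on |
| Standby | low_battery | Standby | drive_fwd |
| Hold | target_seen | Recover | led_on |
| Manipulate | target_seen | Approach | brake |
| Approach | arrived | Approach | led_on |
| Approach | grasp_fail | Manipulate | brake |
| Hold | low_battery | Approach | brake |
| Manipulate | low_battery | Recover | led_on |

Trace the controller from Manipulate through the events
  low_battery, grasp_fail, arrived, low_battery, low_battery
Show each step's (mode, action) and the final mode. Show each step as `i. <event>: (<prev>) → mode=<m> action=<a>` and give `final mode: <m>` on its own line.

1. low_battery: (Manipulate) → mode=Recover action=led_on
2. grasp_fail: (Recover) → mode=Hold action=led_on
3. arrived: (Hold) → mode=Standby action=brake
4. low_battery: (Standby) → mode=Standby action=drive_fwd
5. low_battery: (Standby) → mode=Standby action=drive_fwd

final mode: Standby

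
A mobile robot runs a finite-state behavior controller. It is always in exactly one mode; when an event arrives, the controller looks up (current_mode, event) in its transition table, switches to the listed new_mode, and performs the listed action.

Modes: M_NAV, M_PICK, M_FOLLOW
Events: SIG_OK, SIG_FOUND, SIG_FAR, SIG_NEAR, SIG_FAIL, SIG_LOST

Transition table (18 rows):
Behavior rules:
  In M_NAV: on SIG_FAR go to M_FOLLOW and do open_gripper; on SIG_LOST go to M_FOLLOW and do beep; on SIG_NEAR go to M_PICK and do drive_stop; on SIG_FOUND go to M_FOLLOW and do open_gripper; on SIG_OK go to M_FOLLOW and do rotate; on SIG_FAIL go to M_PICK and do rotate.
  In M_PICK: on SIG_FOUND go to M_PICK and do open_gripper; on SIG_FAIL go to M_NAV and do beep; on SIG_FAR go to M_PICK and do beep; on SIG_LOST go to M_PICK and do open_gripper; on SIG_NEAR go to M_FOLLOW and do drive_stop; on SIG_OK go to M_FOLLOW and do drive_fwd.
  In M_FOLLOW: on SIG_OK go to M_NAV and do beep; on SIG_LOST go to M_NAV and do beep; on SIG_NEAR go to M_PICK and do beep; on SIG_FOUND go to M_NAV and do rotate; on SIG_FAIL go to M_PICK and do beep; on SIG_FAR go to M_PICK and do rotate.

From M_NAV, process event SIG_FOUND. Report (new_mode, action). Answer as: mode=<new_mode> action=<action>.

current mode = M_NAV; filter table to that mode:
  (M_NAV, SIG_FAR) → (M_FOLLOW, open_gripper)
  (M_NAV, SIG_LOST) → (M_FOLLOW, beep)
  (M_NAV, SIG_NEAR) → (M_PICK, drive_stop)
  (M_NAV, SIG_FOUND) → (M_FOLLOW, open_gripper)  ← event matches
  (M_NAV, SIG_OK) → (M_FOLLOW, rotate)
  (M_NAV, SIG_FAIL) → (M_PICK, rotate)
event = SIG_FOUND selects (M_FOLLOW, open_gripper)

mode=M_FOLLOW action=open_gripper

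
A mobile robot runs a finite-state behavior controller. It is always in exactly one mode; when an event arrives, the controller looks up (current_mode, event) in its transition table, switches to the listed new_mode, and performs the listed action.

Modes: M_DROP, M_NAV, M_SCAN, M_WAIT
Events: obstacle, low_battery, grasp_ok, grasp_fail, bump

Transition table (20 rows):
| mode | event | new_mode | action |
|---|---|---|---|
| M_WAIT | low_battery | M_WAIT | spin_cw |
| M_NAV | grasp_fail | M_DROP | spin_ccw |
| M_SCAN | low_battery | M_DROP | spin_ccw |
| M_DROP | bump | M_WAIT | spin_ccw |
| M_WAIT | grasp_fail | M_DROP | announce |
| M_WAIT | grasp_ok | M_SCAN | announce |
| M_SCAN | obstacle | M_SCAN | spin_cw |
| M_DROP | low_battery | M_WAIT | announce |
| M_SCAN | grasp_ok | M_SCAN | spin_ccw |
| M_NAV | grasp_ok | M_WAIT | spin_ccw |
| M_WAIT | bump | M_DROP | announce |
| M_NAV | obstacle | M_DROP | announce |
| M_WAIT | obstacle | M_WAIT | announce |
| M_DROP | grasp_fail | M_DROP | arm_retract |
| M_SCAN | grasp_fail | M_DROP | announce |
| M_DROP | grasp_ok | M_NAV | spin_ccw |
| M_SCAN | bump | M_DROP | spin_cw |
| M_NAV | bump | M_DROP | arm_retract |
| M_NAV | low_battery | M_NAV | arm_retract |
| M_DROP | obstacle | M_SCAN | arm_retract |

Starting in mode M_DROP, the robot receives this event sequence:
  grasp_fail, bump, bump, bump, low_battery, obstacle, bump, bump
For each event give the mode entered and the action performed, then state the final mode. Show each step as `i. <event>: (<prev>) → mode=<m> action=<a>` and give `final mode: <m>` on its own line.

final mode: M_WAIT

1. grasp_fail: (M_DROP) → mode=M_DROP action=arm_retract
2. bump: (M_DROP) → mode=M_WAIT action=spin_ccw
3. bump: (M_WAIT) → mode=M_DROP action=announce
4. bump: (M_DROP) → mode=M_WAIT action=spin_ccw
5. low_battery: (M_WAIT) → mode=M_WAIT action=spin_cw
6. obstacle: (M_WAIT) → mode=M_WAIT action=announce
7. bump: (M_WAIT) → mode=M_DROP action=announce
8. bump: (M_DROP) → mode=M_WAIT action=spin_ccw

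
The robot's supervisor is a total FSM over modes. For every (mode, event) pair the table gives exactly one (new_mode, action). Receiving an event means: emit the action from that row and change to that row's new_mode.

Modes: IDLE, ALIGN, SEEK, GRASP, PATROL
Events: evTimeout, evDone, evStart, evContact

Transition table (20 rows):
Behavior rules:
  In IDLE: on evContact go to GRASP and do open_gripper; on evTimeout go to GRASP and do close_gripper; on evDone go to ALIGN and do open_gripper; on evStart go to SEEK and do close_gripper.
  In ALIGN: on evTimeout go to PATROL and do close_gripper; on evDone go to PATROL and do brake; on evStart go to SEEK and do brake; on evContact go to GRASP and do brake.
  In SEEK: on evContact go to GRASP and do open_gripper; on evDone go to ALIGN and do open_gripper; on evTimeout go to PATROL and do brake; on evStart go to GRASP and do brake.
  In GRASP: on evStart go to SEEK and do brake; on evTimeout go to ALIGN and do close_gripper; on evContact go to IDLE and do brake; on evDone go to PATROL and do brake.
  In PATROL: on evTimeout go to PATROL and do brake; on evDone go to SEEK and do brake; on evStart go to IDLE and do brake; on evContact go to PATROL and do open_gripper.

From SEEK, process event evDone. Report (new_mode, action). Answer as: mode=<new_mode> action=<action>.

current mode = SEEK; filter table to that mode:
  (SEEK, evContact) → (GRASP, open_gripper)
  (SEEK, evDone) → (ALIGN, open_gripper)  ← event matches
  (SEEK, evTimeout) → (PATROL, brake)
  (SEEK, evStart) → (GRASP, brake)
event = evDone selects (ALIGN, open_gripper)

mode=ALIGN action=open_gripper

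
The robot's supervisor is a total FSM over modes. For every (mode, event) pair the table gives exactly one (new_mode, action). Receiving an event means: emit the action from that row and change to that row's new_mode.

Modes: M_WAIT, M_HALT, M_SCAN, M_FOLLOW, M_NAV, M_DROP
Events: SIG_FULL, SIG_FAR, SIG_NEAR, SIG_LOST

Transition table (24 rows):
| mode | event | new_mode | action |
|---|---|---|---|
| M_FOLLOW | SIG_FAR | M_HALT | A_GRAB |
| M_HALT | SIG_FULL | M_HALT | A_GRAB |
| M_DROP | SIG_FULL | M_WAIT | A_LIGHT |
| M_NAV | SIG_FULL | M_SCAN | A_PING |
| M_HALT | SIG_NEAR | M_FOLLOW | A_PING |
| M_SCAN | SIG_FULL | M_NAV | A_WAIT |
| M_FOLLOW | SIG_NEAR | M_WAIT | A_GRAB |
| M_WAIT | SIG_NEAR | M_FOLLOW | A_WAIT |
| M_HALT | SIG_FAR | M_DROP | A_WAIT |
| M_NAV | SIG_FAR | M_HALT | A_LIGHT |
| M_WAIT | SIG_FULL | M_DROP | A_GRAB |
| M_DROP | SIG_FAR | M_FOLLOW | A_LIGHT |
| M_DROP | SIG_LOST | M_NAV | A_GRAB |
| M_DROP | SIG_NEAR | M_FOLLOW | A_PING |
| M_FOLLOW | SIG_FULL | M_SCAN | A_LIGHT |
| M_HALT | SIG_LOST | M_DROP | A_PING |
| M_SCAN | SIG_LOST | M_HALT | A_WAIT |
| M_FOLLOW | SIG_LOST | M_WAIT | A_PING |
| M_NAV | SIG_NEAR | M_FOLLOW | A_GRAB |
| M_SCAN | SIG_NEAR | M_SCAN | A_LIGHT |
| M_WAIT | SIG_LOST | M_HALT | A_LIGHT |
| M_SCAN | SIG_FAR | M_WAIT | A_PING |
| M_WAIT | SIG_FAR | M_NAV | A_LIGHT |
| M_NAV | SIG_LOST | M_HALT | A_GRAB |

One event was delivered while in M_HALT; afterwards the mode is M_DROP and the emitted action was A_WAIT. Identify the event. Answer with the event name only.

SIG_FAR

try SIG_FULL: (M_HALT, SIG_FULL) → (M_HALT, A_GRAB)
try SIG_FAR: (M_HALT, SIG_FAR) → (M_DROP, A_WAIT)  ← matches
try SIG_NEAR: (M_HALT, SIG_NEAR) → (M_FOLLOW, A_PING)
try SIG_LOST: (M_HALT, SIG_LOST) → (M_DROP, A_PING)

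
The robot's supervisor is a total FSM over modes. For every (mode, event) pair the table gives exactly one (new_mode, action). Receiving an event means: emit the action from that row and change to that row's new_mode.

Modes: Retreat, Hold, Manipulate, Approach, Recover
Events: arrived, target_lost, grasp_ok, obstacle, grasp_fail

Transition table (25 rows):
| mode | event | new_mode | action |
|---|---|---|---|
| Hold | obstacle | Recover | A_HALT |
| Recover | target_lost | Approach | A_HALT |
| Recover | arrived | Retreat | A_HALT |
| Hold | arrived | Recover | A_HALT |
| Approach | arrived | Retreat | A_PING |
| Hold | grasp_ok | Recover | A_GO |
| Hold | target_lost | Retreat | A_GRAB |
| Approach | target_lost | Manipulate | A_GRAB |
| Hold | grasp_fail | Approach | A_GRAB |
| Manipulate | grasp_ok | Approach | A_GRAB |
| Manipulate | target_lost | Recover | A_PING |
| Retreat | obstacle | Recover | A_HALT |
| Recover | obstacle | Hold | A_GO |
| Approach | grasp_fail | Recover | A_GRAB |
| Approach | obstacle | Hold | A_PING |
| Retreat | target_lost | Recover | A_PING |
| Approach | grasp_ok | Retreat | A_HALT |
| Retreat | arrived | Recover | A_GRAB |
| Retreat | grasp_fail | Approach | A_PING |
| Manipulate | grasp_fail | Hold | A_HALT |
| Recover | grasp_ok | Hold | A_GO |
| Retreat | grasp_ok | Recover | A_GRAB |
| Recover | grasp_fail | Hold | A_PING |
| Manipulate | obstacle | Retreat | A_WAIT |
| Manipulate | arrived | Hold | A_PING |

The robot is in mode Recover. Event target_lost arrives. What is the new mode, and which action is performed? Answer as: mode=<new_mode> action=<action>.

mode=Approach action=A_HALT

current mode = Recover; filter table to that mode:
  (Recover, target_lost) → (Approach, A_HALT)  ← event matches
  (Recover, arrived) → (Retreat, A_HALT)
  (Recover, obstacle) → (Hold, A_GO)
  (Recover, grasp_ok) → (Hold, A_GO)
  (Recover, grasp_fail) → (Hold, A_PING)
event = target_lost selects (Approach, A_HALT)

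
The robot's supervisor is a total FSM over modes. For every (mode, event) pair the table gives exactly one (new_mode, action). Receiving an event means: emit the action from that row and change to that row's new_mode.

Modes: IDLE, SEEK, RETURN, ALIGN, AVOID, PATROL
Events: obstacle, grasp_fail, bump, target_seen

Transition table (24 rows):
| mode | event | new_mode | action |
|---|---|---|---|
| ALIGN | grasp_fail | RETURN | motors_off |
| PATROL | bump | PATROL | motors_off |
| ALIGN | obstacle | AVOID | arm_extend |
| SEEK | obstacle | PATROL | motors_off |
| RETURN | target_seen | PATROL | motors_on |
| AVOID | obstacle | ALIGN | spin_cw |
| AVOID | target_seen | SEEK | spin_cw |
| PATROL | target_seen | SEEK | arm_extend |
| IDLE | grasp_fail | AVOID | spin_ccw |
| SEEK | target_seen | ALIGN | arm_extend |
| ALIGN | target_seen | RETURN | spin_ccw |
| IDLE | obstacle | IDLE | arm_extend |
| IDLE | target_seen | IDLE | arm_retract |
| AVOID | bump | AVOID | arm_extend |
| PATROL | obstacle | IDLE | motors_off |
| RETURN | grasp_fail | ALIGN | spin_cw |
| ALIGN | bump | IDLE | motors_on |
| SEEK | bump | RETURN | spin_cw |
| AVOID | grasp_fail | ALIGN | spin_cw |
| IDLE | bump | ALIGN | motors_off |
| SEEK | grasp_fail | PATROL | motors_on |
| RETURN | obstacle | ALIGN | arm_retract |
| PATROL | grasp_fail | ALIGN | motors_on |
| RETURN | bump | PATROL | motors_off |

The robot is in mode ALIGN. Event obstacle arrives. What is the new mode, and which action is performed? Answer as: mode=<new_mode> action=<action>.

mode=AVOID action=arm_extend

current mode = ALIGN; filter table to that mode:
  (ALIGN, grasp_fail) → (RETURN, motors_off)
  (ALIGN, obstacle) → (AVOID, arm_extend)  ← event matches
  (ALIGN, target_seen) → (RETURN, spin_ccw)
  (ALIGN, bump) → (IDLE, motors_on)
event = obstacle selects (AVOID, arm_extend)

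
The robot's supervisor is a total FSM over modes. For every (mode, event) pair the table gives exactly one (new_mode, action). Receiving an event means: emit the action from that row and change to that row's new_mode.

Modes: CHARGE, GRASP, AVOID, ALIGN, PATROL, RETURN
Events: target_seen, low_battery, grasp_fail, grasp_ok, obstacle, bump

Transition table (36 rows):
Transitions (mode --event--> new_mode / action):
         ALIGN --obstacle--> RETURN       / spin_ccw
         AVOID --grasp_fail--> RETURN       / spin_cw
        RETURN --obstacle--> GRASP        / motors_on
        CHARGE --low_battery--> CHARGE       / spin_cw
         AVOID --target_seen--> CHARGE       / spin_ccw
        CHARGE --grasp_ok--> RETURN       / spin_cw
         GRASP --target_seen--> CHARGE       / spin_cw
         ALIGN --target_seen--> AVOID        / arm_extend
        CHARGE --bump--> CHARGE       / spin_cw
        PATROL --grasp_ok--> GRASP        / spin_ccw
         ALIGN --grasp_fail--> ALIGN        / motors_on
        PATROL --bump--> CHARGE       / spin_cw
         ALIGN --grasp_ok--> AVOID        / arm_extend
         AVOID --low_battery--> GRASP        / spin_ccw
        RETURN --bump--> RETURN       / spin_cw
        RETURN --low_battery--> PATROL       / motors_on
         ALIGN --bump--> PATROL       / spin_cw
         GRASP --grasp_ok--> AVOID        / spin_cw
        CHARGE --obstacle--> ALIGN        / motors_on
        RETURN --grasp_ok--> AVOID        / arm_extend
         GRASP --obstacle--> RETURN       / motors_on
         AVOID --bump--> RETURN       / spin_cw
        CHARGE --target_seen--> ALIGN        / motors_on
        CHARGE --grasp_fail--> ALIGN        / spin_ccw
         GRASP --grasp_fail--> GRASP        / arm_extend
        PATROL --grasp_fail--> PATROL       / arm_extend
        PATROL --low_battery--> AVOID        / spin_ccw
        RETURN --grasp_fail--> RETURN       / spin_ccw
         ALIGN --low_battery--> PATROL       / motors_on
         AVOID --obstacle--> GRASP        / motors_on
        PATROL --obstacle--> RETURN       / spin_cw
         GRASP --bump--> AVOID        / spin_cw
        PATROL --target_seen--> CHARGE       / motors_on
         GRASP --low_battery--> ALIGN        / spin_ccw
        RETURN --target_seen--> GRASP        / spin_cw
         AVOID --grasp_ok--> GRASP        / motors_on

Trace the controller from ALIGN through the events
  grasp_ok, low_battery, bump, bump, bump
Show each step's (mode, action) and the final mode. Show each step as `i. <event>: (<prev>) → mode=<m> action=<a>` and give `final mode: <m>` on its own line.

final mode: RETURN

1. grasp_ok: (ALIGN) → mode=AVOID action=arm_extend
2. low_battery: (AVOID) → mode=GRASP action=spin_ccw
3. bump: (GRASP) → mode=AVOID action=spin_cw
4. bump: (AVOID) → mode=RETURN action=spin_cw
5. bump: (RETURN) → mode=RETURN action=spin_cw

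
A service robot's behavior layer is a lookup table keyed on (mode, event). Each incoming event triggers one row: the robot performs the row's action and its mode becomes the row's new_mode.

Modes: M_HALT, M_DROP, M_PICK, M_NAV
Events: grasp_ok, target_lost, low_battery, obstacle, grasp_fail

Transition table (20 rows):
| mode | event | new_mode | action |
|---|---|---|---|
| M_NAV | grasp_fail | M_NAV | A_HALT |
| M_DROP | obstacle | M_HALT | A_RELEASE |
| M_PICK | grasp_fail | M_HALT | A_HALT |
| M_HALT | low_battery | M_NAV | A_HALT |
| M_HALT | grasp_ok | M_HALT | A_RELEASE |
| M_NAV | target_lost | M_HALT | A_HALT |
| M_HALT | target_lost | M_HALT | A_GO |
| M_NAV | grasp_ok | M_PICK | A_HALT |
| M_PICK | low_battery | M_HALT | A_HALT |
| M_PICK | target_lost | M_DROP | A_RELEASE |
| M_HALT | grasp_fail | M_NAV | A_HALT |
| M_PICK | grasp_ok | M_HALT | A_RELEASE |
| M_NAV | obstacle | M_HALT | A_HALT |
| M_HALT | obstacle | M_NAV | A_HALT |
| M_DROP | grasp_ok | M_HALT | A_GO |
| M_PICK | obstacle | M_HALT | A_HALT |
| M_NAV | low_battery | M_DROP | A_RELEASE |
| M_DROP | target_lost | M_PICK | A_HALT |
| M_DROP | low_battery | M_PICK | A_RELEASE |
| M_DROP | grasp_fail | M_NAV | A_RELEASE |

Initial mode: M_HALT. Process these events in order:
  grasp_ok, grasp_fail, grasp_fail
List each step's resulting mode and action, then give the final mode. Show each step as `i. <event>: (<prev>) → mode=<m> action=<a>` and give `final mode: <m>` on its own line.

1. grasp_ok: (M_HALT) → mode=M_HALT action=A_RELEASE
2. grasp_fail: (M_HALT) → mode=M_NAV action=A_HALT
3. grasp_fail: (M_NAV) → mode=M_NAV action=A_HALT

final mode: M_NAV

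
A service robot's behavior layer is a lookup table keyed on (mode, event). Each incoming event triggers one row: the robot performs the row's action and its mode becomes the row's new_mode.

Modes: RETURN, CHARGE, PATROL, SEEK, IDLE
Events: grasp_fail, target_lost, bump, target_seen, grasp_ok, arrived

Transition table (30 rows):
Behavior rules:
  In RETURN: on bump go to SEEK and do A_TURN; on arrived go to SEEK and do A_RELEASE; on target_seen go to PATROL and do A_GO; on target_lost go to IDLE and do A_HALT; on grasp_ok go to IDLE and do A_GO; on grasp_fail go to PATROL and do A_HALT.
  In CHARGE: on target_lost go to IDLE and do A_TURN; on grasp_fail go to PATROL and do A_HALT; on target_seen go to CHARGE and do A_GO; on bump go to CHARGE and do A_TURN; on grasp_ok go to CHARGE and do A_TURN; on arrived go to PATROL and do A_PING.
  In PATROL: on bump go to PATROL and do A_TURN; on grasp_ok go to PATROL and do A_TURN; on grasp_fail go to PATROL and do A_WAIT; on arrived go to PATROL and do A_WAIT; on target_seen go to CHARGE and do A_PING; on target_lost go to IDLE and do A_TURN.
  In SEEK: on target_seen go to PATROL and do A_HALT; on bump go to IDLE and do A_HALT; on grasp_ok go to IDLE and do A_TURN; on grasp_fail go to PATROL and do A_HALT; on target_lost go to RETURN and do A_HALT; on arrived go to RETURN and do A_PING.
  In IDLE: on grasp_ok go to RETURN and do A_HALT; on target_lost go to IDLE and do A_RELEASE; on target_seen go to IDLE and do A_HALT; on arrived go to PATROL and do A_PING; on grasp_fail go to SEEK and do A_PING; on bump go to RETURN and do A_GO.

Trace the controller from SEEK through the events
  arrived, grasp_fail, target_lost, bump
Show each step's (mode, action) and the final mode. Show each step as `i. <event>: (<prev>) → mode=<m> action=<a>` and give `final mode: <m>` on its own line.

1. arrived: (SEEK) → mode=RETURN action=A_PING
2. grasp_fail: (RETURN) → mode=PATROL action=A_HALT
3. target_lost: (PATROL) → mode=IDLE action=A_TURN
4. bump: (IDLE) → mode=RETURN action=A_GO

final mode: RETURN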